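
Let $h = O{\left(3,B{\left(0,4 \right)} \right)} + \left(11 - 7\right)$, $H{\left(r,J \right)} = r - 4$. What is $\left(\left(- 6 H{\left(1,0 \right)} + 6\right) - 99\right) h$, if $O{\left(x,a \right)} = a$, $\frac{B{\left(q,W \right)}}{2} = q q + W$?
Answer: $-900$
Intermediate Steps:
$H{\left(r,J \right)} = -4 + r$
$B{\left(q,W \right)} = 2 W + 2 q^{2}$ ($B{\left(q,W \right)} = 2 \left(q q + W\right) = 2 \left(q^{2} + W\right) = 2 \left(W + q^{2}\right) = 2 W + 2 q^{2}$)
$h = 12$ ($h = \left(2 \cdot 4 + 2 \cdot 0^{2}\right) + \left(11 - 7\right) = \left(8 + 2 \cdot 0\right) + 4 = \left(8 + 0\right) + 4 = 8 + 4 = 12$)
$\left(\left(- 6 H{\left(1,0 \right)} + 6\right) - 99\right) h = \left(\left(- 6 \left(-4 + 1\right) + 6\right) - 99\right) 12 = \left(\left(\left(-6\right) \left(-3\right) + 6\right) - 99\right) 12 = \left(\left(18 + 6\right) - 99\right) 12 = \left(24 - 99\right) 12 = \left(-75\right) 12 = -900$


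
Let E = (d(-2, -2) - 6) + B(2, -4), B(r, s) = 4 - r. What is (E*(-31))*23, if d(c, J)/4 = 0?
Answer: 2852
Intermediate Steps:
d(c, J) = 0 (d(c, J) = 4*0 = 0)
E = -4 (E = (0 - 6) + (4 - 1*2) = -6 + (4 - 2) = -6 + 2 = -4)
(E*(-31))*23 = -4*(-31)*23 = 124*23 = 2852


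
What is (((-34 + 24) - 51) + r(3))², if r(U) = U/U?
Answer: 3600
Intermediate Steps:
r(U) = 1
(((-34 + 24) - 51) + r(3))² = (((-34 + 24) - 51) + 1)² = ((-10 - 51) + 1)² = (-61 + 1)² = (-60)² = 3600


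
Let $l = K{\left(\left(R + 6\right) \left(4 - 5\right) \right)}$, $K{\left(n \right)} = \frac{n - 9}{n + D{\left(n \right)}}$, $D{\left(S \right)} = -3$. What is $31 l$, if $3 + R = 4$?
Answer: $\frac{248}{5} \approx 49.6$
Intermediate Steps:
$R = 1$ ($R = -3 + 4 = 1$)
$K{\left(n \right)} = \frac{-9 + n}{-3 + n}$ ($K{\left(n \right)} = \frac{n - 9}{n - 3} = \frac{-9 + n}{-3 + n}$)
$l = \frac{8}{5}$ ($l = \frac{-9 + \left(1 + 6\right) \left(4 - 5\right)}{-3 + \left(1 + 6\right) \left(4 - 5\right)} = \frac{-9 + 7 \left(-1\right)}{-3 + 7 \left(-1\right)} = \frac{-9 - 7}{-3 - 7} = \frac{1}{-10} \left(-16\right) = \left(- \frac{1}{10}\right) \left(-16\right) = \frac{8}{5} \approx 1.6$)
$31 l = 31 \cdot \frac{8}{5} = \frac{248}{5}$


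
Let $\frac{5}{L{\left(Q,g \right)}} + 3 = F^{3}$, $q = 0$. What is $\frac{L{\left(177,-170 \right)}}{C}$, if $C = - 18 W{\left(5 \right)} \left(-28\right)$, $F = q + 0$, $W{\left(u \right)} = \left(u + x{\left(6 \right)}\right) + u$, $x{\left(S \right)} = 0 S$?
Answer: $- \frac{1}{3024} \approx -0.00033069$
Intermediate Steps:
$x{\left(S \right)} = 0$
$W{\left(u \right)} = 2 u$ ($W{\left(u \right)} = \left(u + 0\right) + u = u + u = 2 u$)
$F = 0$ ($F = 0 + 0 = 0$)
$L{\left(Q,g \right)} = - \frac{5}{3}$ ($L{\left(Q,g \right)} = \frac{5}{-3 + 0^{3}} = \frac{5}{-3 + 0} = \frac{5}{-3} = 5 \left(- \frac{1}{3}\right) = - \frac{5}{3}$)
$C = 5040$ ($C = - 18 \cdot 2 \cdot 5 \left(-28\right) = \left(-18\right) 10 \left(-28\right) = \left(-180\right) \left(-28\right) = 5040$)
$\frac{L{\left(177,-170 \right)}}{C} = - \frac{5}{3 \cdot 5040} = \left(- \frac{5}{3}\right) \frac{1}{5040} = - \frac{1}{3024}$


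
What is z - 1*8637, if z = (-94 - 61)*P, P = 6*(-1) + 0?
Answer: -7707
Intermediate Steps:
P = -6 (P = -6 + 0 = -6)
z = 930 (z = (-94 - 61)*(-6) = -155*(-6) = 930)
z - 1*8637 = 930 - 1*8637 = 930 - 8637 = -7707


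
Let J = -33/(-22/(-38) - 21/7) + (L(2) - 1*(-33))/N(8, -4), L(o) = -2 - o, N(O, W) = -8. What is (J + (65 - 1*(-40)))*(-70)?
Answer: -740635/92 ≈ -8050.4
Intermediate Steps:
J = 1841/184 (J = -33/(-22/(-38) - 21/7) + ((-2 - 1*2) - 1*(-33))/(-8) = -33/(-22*(-1/38) - 21*⅐) + ((-2 - 2) + 33)*(-⅛) = -33/(11/19 - 3) + (-4 + 33)*(-⅛) = -33/(-46/19) + 29*(-⅛) = -33*(-19/46) - 29/8 = 627/46 - 29/8 = 1841/184 ≈ 10.005)
(J + (65 - 1*(-40)))*(-70) = (1841/184 + (65 - 1*(-40)))*(-70) = (1841/184 + (65 + 40))*(-70) = (1841/184 + 105)*(-70) = (21161/184)*(-70) = -740635/92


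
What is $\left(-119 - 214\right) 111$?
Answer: $-36963$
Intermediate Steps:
$\left(-119 - 214\right) 111 = \left(-333\right) 111 = -36963$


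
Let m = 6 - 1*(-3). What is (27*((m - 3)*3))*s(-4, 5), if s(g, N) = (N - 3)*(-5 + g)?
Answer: -8748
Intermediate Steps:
m = 9 (m = 6 + 3 = 9)
s(g, N) = (-5 + g)*(-3 + N) (s(g, N) = (-3 + N)*(-5 + g) = (-5 + g)*(-3 + N))
(27*((m - 3)*3))*s(-4, 5) = (27*((9 - 3)*3))*(15 - 5*5 - 3*(-4) + 5*(-4)) = (27*(6*3))*(15 - 25 + 12 - 20) = (27*18)*(-18) = 486*(-18) = -8748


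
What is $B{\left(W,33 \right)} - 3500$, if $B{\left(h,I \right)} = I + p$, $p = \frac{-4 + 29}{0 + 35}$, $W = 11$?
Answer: $- \frac{24264}{7} \approx -3466.3$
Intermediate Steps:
$p = \frac{5}{7}$ ($p = \frac{25}{35} = 25 \cdot \frac{1}{35} = \frac{5}{7} \approx 0.71429$)
$B{\left(h,I \right)} = \frac{5}{7} + I$ ($B{\left(h,I \right)} = I + \frac{5}{7} = \frac{5}{7} + I$)
$B{\left(W,33 \right)} - 3500 = \left(\frac{5}{7} + 33\right) - 3500 = \frac{236}{7} - 3500 = - \frac{24264}{7}$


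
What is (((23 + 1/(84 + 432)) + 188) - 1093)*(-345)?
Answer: 52337765/172 ≈ 3.0429e+5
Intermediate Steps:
(((23 + 1/(84 + 432)) + 188) - 1093)*(-345) = (((23 + 1/516) + 188) - 1093)*(-345) = ((11869/516 + 188) - 1093)*(-345) = (108877/516 - 1093)*(-345) = -455111/516*(-345) = 52337765/172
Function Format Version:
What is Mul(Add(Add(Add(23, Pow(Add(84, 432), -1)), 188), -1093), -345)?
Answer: Rational(52337765, 172) ≈ 3.0429e+5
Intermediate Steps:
Mul(Add(Add(Add(23, Pow(Add(84, 432), -1)), 188), -1093), -345) = Mul(Add(Add(Add(23, Pow(516, -1)), 188), -1093), -345) = Mul(Add(Add(Add(23, Rational(1, 516)), 188), -1093), -345) = Mul(Add(Add(Rational(11869, 516), 188), -1093), -345) = Mul(Add(Rational(108877, 516), -1093), -345) = Mul(Rational(-455111, 516), -345) = Rational(52337765, 172)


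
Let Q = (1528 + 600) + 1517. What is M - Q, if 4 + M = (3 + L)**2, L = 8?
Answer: -3528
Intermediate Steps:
Q = 3645 (Q = 2128 + 1517 = 3645)
M = 117 (M = -4 + (3 + 8)**2 = -4 + 11**2 = -4 + 121 = 117)
M - Q = 117 - 1*3645 = 117 - 3645 = -3528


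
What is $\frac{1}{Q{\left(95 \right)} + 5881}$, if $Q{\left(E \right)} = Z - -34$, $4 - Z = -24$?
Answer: $\frac{1}{5943} \approx 0.00016827$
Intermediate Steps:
$Z = 28$ ($Z = 4 - -24 = 4 + 24 = 28$)
$Q{\left(E \right)} = 62$ ($Q{\left(E \right)} = 28 - -34 = 28 + 34 = 62$)
$\frac{1}{Q{\left(95 \right)} + 5881} = \frac{1}{62 + 5881} = \frac{1}{5943}$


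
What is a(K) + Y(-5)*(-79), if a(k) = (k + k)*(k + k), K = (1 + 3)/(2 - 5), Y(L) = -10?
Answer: 7174/9 ≈ 797.11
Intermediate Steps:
K = -4/3 (K = 4/(-3) = 4*(-1/3) = -4/3 ≈ -1.3333)
a(k) = 4*k**2 (a(k) = (2*k)*(2*k) = 4*k**2)
a(K) + Y(-5)*(-79) = 4*(-4/3)**2 - 10*(-79) = 4*(16/9) + 790 = 64/9 + 790 = 7174/9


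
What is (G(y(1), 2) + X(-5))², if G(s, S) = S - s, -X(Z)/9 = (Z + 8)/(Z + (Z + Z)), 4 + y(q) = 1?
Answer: 1156/25 ≈ 46.240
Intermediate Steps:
y(q) = -3 (y(q) = -4 + 1 = -3)
X(Z) = -3*(8 + Z)/Z (X(Z) = -9*(Z + 8)/(Z + (Z + Z)) = -9*(8 + Z)/(Z + 2*Z) = -9*(8 + Z)/(3*Z) = -9*(8 + Z)*1/(3*Z) = -3*(8 + Z)/Z)
(G(y(1), 2) + X(-5))² = ((2 - 1*(-3)) + (-3 - 24/(-5)))² = ((2 + 3) + (-3 - 24*(-⅕)))² = (5 + (-3 + 24/5))² = (5 + 9/5)² = (34/5)² = 1156/25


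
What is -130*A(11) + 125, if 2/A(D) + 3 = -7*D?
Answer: 513/4 ≈ 128.25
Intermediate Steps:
A(D) = 2/(-3 - 7*D)
-130*A(11) + 125 = -(-260)/(3 + 7*11) + 125 = -(-260)/(3 + 77) + 125 = -(-260)/80 + 125 = -130*(-1/40) + 125 = 13/4 + 125 = 513/4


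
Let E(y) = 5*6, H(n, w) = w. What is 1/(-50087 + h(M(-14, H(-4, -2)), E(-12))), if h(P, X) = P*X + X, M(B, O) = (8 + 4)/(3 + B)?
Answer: -11/550987 ≈ -1.9964e-5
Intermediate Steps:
E(y) = 30
M(B, O) = 12/(3 + B)
h(P, X) = X + P*X
1/(-50087 + h(M(-14, H(-4, -2)), E(-12))) = 1/(-50087 + 30*(1 + 12/(3 - 14))) = 1/(-50087 + 30*(1 + 12/(-11))) = 1/(-50087 + 30*(1 + 12*(-1/11))) = 1/(-50087 + 30*(1 - 12/11)) = 1/(-50087 + 30*(-1/11)) = 1/(-50087 - 30/11) = 1/(-550987/11) = -11/550987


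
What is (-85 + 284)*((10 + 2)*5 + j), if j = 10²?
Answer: 31840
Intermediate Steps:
j = 100
(-85 + 284)*((10 + 2)*5 + j) = (-85 + 284)*((10 + 2)*5 + 100) = 199*(12*5 + 100) = 199*(60 + 100) = 199*160 = 31840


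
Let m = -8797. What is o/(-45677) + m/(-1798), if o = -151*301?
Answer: 483541467/82127246 ≈ 5.8877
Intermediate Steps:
o = -45451
o/(-45677) + m/(-1798) = -45451/(-45677) - 8797/(-1798) = -45451*(-1/45677) - 8797*(-1/1798) = 45451/45677 + 8797/1798 = 483541467/82127246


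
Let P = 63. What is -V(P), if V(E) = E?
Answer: -63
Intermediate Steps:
-V(P) = -1*63 = -63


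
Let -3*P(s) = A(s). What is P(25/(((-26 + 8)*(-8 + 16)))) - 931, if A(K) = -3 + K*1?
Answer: -401735/432 ≈ -929.94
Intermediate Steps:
A(K) = -3 + K
P(s) = 1 - s/3 (P(s) = -(-3 + s)/3 = 1 - s/3)
P(25/(((-26 + 8)*(-8 + 16)))) - 931 = (1 - 25/(3*((-26 + 8)*(-8 + 16)))) - 931 = (1 - 25/(3*((-18*8)))) - 931 = (1 - 25/(3*(-144))) - 931 = (1 - 25*(-1)/(3*144)) - 931 = (1 - ⅓*(-25/144)) - 931 = (1 + 25/432) - 931 = 457/432 - 931 = -401735/432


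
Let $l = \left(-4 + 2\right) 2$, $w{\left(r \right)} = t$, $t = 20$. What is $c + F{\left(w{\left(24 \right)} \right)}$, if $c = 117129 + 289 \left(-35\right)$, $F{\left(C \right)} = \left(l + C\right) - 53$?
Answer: $106977$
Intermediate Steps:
$w{\left(r \right)} = 20$
$l = -4$ ($l = \left(-2\right) 2 = -4$)
$F{\left(C \right)} = -57 + C$ ($F{\left(C \right)} = \left(-4 + C\right) - 53 = -57 + C$)
$c = 107014$ ($c = 117129 - 10115 = 107014$)
$c + F{\left(w{\left(24 \right)} \right)} = 107014 + \left(-57 + 20\right) = 107014 - 37 = 106977$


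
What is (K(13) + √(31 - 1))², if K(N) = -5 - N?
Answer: (18 - √30)² ≈ 156.82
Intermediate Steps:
(K(13) + √(31 - 1))² = ((-5 - 1*13) + √(31 - 1))² = ((-5 - 13) + √30)² = (-18 + √30)²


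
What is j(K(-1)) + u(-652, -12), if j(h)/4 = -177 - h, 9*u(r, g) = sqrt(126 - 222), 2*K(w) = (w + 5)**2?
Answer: -740 + 4*I*sqrt(6)/9 ≈ -740.0 + 1.0887*I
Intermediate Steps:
K(w) = (5 + w)**2/2 (K(w) = (w + 5)**2/2 = (5 + w)**2/2)
u(r, g) = 4*I*sqrt(6)/9 (u(r, g) = sqrt(126 - 222)/9 = sqrt(-96)/9 = (4*I*sqrt(6))/9 = 4*I*sqrt(6)/9)
j(h) = -708 - 4*h (j(h) = 4*(-177 - h) = -708 - 4*h)
j(K(-1)) + u(-652, -12) = (-708 - 2*(5 - 1)**2) + 4*I*sqrt(6)/9 = (-708 - 2*4**2) + 4*I*sqrt(6)/9 = (-708 - 2*16) + 4*I*sqrt(6)/9 = (-708 - 4*8) + 4*I*sqrt(6)/9 = (-708 - 32) + 4*I*sqrt(6)/9 = -740 + 4*I*sqrt(6)/9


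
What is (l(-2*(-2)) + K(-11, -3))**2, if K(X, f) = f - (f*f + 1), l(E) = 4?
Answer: 81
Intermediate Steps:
K(X, f) = -1 + f - f**2 (K(X, f) = f - (f**2 + 1) = f - (1 + f**2) = f + (-1 - f**2) = -1 + f - f**2)
(l(-2*(-2)) + K(-11, -3))**2 = (4 + (-1 - 3 - 1*(-3)**2))**2 = (4 + (-1 - 3 - 1*9))**2 = (4 + (-1 - 3 - 9))**2 = (4 - 13)**2 = (-9)**2 = 81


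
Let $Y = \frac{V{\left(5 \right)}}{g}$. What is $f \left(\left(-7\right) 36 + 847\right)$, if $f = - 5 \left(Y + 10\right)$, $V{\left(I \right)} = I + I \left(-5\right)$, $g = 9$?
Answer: $- \frac{208250}{9} \approx -23139.0$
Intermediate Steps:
$V{\left(I \right)} = - 4 I$ ($V{\left(I \right)} = I - 5 I = - 4 I$)
$Y = - \frac{20}{9}$ ($Y = \frac{\left(-4\right) 5}{9} = \left(-20\right) \frac{1}{9} = - \frac{20}{9} \approx -2.2222$)
$f = - \frac{350}{9}$ ($f = - 5 \left(- \frac{20}{9} + 10\right) = \left(-5\right) \frac{70}{9} = - \frac{350}{9} \approx -38.889$)
$f \left(\left(-7\right) 36 + 847\right) = - \frac{350 \left(\left(-7\right) 36 + 847\right)}{9} = - \frac{350 \left(-252 + 847\right)}{9} = \left(- \frac{350}{9}\right) 595 = - \frac{208250}{9}$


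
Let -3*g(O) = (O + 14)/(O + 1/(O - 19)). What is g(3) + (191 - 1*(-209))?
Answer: 56128/141 ≈ 398.07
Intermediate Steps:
g(O) = -(14 + O)/(3*(O + 1/(-19 + O))) (g(O) = -(O + 14)/(3*(O + 1/(O - 19))) = -(14 + O)/(3*(O + 1/(-19 + O))))
g(3) + (191 - 1*(-209)) = (266 - 1*3**2 + 5*3)/(3*(1 + 3**2 - 19*3)) + (191 - 1*(-209)) = (266 - 1*9 + 15)/(3*(1 + 9 - 57)) + (191 + 209) = (1/3)*(266 - 9 + 15)/(-47) + 400 = (1/3)*(-1/47)*272 + 400 = -272/141 + 400 = 56128/141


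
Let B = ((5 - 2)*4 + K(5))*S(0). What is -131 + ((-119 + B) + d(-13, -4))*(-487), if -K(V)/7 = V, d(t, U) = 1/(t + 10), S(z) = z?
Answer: 173953/3 ≈ 57984.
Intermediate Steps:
d(t, U) = 1/(10 + t)
K(V) = -7*V
B = 0 (B = ((5 - 2)*4 - 7*5)*0 = (3*4 - 35)*0 = (12 - 35)*0 = -23*0 = 0)
-131 + ((-119 + B) + d(-13, -4))*(-487) = -131 + ((-119 + 0) + 1/(10 - 13))*(-487) = -131 + (-119 + 1/(-3))*(-487) = -131 + (-119 - ⅓)*(-487) = -131 - 358/3*(-487) = -131 + 174346/3 = 173953/3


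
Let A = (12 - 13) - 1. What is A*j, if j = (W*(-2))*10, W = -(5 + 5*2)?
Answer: -600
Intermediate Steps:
W = -15 (W = -(5 + 10) = -1*15 = -15)
j = 300 (j = -15*(-2)*10 = 30*10 = 300)
A = -2 (A = -1 - 1 = -2)
A*j = -2*300 = -600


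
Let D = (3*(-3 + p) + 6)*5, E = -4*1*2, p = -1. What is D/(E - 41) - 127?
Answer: -6193/49 ≈ -126.39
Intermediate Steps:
E = -8 (E = -4*2 = -8)
D = -30 (D = (3*(-3 - 1) + 6)*5 = (3*(-4) + 6)*5 = (-12 + 6)*5 = -6*5 = -30)
D/(E - 41) - 127 = -30/(-8 - 41) - 127 = -30/(-49) - 127 = -1/49*(-30) - 127 = 30/49 - 127 = -6193/49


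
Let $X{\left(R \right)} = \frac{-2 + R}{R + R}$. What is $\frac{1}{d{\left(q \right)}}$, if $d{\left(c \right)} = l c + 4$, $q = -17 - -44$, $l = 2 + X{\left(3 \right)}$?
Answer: $\frac{2}{125} \approx 0.016$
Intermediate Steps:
$X{\left(R \right)} = \frac{-2 + R}{2 R}$
$l = \frac{13}{6}$ ($l = 2 + \frac{-2 + 3}{2 \cdot 3} = 2 + \frac{1}{2} \cdot \frac{1}{3} \cdot 1 = 2 + \frac{1}{6} = \frac{13}{6} \approx 2.1667$)
$q = 27$ ($q = -17 + 44 = 27$)
$d{\left(c \right)} = 4 + \frac{13 c}{6}$ ($d{\left(c \right)} = \frac{13 c}{6} + 4 = 4 + \frac{13 c}{6}$)
$\frac{1}{d{\left(q \right)}} = \frac{1}{4 + \frac{13}{6} \cdot 27} = \frac{1}{4 + \frac{117}{2}} = \frac{1}{\frac{125}{2}} = \frac{2}{125}$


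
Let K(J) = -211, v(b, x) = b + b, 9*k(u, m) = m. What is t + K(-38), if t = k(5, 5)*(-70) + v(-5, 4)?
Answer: -2339/9 ≈ -259.89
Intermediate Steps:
k(u, m) = m/9
v(b, x) = 2*b
t = -440/9 (t = ((⅑)*5)*(-70) + 2*(-5) = (5/9)*(-70) - 10 = -350/9 - 10 = -440/9 ≈ -48.889)
t + K(-38) = -440/9 - 211 = -2339/9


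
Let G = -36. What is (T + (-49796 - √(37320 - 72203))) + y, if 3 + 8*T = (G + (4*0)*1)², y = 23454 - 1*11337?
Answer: -300139/8 - I*√34883 ≈ -37517.0 - 186.77*I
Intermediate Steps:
y = 12117 (y = 23454 - 11337 = 12117)
T = 1293/8 (T = -3/8 + (-36 + (4*0)*1)²/8 = -3/8 + (-36 + 0*1)²/8 = -3/8 + (-36 + 0)²/8 = -3/8 + (⅛)*(-36)² = -3/8 + (⅛)*1296 = -3/8 + 162 = 1293/8 ≈ 161.63)
(T + (-49796 - √(37320 - 72203))) + y = (1293/8 + (-49796 - √(37320 - 72203))) + 12117 = (1293/8 + (-49796 - √(-34883))) + 12117 = (1293/8 + (-49796 - I*√34883)) + 12117 = (-397075/8 - I*√34883) + 12117 = -300139/8 - I*√34883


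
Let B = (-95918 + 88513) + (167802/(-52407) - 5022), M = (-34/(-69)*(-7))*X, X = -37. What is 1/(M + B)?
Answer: -401787/4943016193 ≈ -8.1284e-5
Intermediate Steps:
M = 8806/69 (M = (-34/(-69)*(-7))*(-37) = (-34*(-1/69)*(-7))*(-37) = ((34/69)*(-7))*(-37) = -238/69*(-37) = 8806/69 ≈ 127.62)
B = -217143197/17469 (B = -7405 + (167802*(-1/52407) - 5022) = -7405 + (-55934/17469 - 5022) = -7405 - 87785252/17469 = -217143197/17469 ≈ -12430.)
1/(M + B) = 1/(8806/69 - 217143197/17469) = 1/(-4943016193/401787) = -401787/4943016193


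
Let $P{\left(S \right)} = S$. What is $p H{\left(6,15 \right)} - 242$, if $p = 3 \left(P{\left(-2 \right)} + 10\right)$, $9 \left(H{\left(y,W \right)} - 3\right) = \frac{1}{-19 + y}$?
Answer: $- \frac{6638}{39} \approx -170.21$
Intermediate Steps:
$H{\left(y,W \right)} = 3 + \frac{1}{9 \left(-19 + y\right)}$
$p = 24$ ($p = 3 \left(-2 + 10\right) = 3 \cdot 8 = 24$)
$p H{\left(6,15 \right)} - 242 = 24 \frac{-512 + 27 \cdot 6}{9 \left(-19 + 6\right)} - 242 = 24 \frac{-512 + 162}{9 \left(-13\right)} - 242 = 24 \cdot \frac{1}{9} \left(- \frac{1}{13}\right) \left(-350\right) - 242 = 24 \cdot \frac{350}{117} - 242 = \frac{2800}{39} - 242 = - \frac{6638}{39}$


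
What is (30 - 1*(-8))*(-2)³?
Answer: -304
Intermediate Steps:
(30 - 1*(-8))*(-2)³ = (30 + 8)*(-8) = 38*(-8) = -304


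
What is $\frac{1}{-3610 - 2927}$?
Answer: $- \frac{1}{6537} \approx -0.00015298$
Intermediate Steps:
$\frac{1}{-3610 - 2927} = \frac{1}{-6537} = - \frac{1}{6537}$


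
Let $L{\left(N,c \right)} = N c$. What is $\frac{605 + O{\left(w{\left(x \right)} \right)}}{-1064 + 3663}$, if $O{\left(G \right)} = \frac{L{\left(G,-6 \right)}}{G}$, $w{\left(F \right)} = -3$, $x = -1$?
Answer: $\frac{599}{2599} \approx 0.23047$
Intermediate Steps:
$O{\left(G \right)} = -6$ ($O{\left(G \right)} = \frac{G \left(-6\right)}{G} = \frac{\left(-6\right) G}{G} = -6$)
$\frac{605 + O{\left(w{\left(x \right)} \right)}}{-1064 + 3663} = \frac{605 - 6}{-1064 + 3663} = \frac{599}{2599}$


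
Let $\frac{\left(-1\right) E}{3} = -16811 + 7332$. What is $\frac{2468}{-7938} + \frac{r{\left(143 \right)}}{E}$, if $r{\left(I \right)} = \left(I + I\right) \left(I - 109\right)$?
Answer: $\frac{1167766}{37622151} \approx 0.031039$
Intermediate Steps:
$r{\left(I \right)} = 2 I \left(-109 + I\right)$
$E = 28437$ ($E = - 3 \left(-16811 + 7332\right) = \left(-3\right) \left(-9479\right) = 28437$)
$\frac{2468}{-7938} + \frac{r{\left(143 \right)}}{E} = \frac{2468}{-7938} + \frac{2 \cdot 143 \left(-109 + 143\right)}{28437} = 2468 \left(- \frac{1}{7938}\right) + 2 \cdot 143 \cdot 34 \cdot \frac{1}{28437} = - \frac{1234}{3969} + 9724 \cdot \frac{1}{28437} = - \frac{1234}{3969} + \frac{9724}{28437} = \frac{1167766}{37622151}$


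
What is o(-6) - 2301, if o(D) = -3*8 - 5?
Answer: -2330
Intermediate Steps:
o(D) = -29 (o(D) = -24 - 5 = -29)
o(-6) - 2301 = -29 - 2301 = -2330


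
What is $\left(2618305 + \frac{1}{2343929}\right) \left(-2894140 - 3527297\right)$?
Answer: $- \frac{39409135993527557202}{2343929} \approx -1.6813 \cdot 10^{13}$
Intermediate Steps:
$\left(2618305 + \frac{1}{2343929}\right) \left(-2894140 - 3527297\right) = \left(2618305 + \frac{1}{2343929}\right) \left(-6421437\right) = \frac{6137121020346}{2343929} \left(-6421437\right) = - \frac{39409135993527557202}{2343929}$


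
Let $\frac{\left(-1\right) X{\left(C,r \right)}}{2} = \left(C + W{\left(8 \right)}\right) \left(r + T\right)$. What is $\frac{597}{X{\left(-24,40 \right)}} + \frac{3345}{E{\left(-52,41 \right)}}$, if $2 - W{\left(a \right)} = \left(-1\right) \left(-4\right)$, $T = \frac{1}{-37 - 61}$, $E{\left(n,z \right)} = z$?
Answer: $\frac{342034803}{4177654} \approx 81.872$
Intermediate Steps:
$T = - \frac{1}{98}$ ($T = \frac{1}{-98} = - \frac{1}{98} \approx -0.010204$)
$W{\left(a \right)} = -2$ ($W{\left(a \right)} = 2 - \left(-1\right) \left(-4\right) = 2 - 4 = -2$)
$X{\left(C,r \right)} = - 2 \left(-2 + C\right) \left(- \frac{1}{98} + r\right)$ ($X{\left(C,r \right)} = - 2 \left(C - 2\right) \left(r - \frac{1}{98}\right) = - 2 \left(-2 + C\right) \left(- \frac{1}{98} + r\right)$)
$\frac{597}{X{\left(-24,40 \right)}} + \frac{3345}{E{\left(-52,41 \right)}} = \frac{597}{- \frac{2}{49} + 4 \cdot 40 + \frac{1}{49} \left(-24\right) - \left(-48\right) 40} + \frac{3345}{41} = \frac{597}{- \frac{2}{49} + 160 - \frac{24}{49} + 1920} + 3345 \cdot \frac{1}{41} = \frac{597}{\frac{101894}{49}} + \frac{3345}{41} = 597 \cdot \frac{49}{101894} + \frac{3345}{41} = \frac{29253}{101894} + \frac{3345}{41} = \frac{342034803}{4177654}$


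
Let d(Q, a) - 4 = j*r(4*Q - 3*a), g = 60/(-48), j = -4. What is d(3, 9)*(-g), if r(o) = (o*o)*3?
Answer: -3370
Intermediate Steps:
r(o) = 3*o**2 (r(o) = o**2*3 = 3*o**2)
g = -5/4 (g = 60*(-1/48) = -5/4 ≈ -1.2500)
d(Q, a) = 4 - 12*(-3*a + 4*Q)**2 (d(Q, a) = 4 - 12*(4*Q - 3*a)**2 = 4 - 12*(-3*a + 4*Q)**2)
d(3, 9)*(-g) = (4 - 12*(-3*9 + 4*3)**2)*(-1*(-5/4)) = (4 - 12*(-27 + 12)**2)*(5/4) = (4 - 12*(-15)**2)*(5/4) = (4 - 12*225)*(5/4) = (4 - 2700)*(5/4) = -2696*5/4 = -3370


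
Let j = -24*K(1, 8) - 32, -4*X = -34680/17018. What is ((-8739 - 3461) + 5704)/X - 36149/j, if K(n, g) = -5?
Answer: -5020858747/381480 ≈ -13162.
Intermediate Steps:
X = 4335/8509 (X = -(-8670)/17018 = -¼*(-17340/8509) = 4335/8509 ≈ 0.50946)
j = 88 (j = -24*(-5) - 32 = 120 - 32 = 88)
((-8739 - 3461) + 5704)/X - 36149/j = ((-8739 - 3461) + 5704)/(4335/8509) - 36149/88 = (-12200 + 5704)*(8509/4335) - 36149*1/88 = -6496*8509/4335 - 36149/88 = -55274464/4335 - 36149/88 = -5020858747/381480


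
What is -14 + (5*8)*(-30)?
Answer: -1214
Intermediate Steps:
-14 + (5*8)*(-30) = -14 + 40*(-30) = -14 - 1200 = -1214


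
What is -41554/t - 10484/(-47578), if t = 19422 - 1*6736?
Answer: -461014047/150893627 ≈ -3.0552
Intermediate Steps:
t = 12686 (t = 19422 - 6736 = 12686)
-41554/t - 10484/(-47578) = -41554/12686 - 10484/(-47578) = -41554*1/12686 - 10484*(-1/47578) = -20777/6343 + 5242/23789 = -461014047/150893627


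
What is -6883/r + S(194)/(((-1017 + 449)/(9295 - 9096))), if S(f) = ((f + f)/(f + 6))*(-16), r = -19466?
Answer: 387969523/34552150 ≈ 11.229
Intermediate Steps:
S(f) = -32*f/(6 + f) (S(f) = ((2*f)/(6 + f))*(-16) = (2*f/(6 + f))*(-16) = -32*f/(6 + f))
-6883/r + S(194)/(((-1017 + 449)/(9295 - 9096))) = -6883/(-19466) + (-32*194/(6 + 194))/(((-1017 + 449)/(9295 - 9096))) = -6883*(-1/19466) + (-32*194/200)/((-568/199)) = 6883/19466 + (-32*194*1/200)/((-568*1/199)) = 6883/19466 - 776/(25*(-568/199)) = 6883/19466 - 776/25*(-199/568) = 6883/19466 + 19303/1775 = 387969523/34552150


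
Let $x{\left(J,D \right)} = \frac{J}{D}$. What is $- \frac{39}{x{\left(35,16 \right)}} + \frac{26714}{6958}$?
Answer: $- \frac{243343}{17395} \approx -13.989$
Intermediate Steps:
$- \frac{39}{x{\left(35,16 \right)}} + \frac{26714}{6958} = - \frac{39}{35 \cdot \frac{1}{16}} + \frac{26714}{6958} = - \frac{39}{35 \cdot \frac{1}{16}} + 26714 \cdot \frac{1}{6958} = - \frac{39}{\frac{35}{16}} + \frac{13357}{3479} = \left(-39\right) \frac{16}{35} + \frac{13357}{3479} = - \frac{624}{35} + \frac{13357}{3479} = - \frac{243343}{17395}$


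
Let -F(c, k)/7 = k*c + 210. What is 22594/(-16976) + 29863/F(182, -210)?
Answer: -1376157823/1129201080 ≈ -1.2187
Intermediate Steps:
F(c, k) = -1470 - 7*c*k (F(c, k) = -7*(k*c + 210) = -7*(c*k + 210) = -7*(210 + c*k) = -1470 - 7*c*k)
22594/(-16976) + 29863/F(182, -210) = 22594/(-16976) + 29863/(-1470 - 7*182*(-210)) = 22594*(-1/16976) + 29863/(-1470 + 267540) = -11297/8488 + 29863/266070 = -1376157823/1129201080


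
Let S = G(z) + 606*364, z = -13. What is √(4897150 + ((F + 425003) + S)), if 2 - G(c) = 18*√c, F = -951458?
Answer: √(4591281 - 18*I*√13) ≈ 2142.7 - 0.02*I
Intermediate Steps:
G(c) = 2 - 18*√c
S = 220586 - 18*I*√13 (S = (2 - 18*I*√13) + 606*364 = (2 - 18*I*√13) + 220584 = 220586 - 18*I*√13 ≈ 2.2059e+5 - 64.9*I)
√(4897150 + ((F + 425003) + S)) = √(4897150 + ((-951458 + 425003) + (220586 - 18*I*√13))) = √(4897150 + (-526455 + (220586 - 18*I*√13))) = √(4897150 + (-305869 - 18*I*√13)) = √(4591281 - 18*I*√13)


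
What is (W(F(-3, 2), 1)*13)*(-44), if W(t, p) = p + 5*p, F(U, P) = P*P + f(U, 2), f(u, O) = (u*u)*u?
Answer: -3432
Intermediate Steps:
f(u, O) = u**3 (f(u, O) = u**2*u = u**3)
F(U, P) = P**2 + U**3 (F(U, P) = P*P + U**3 = P**2 + U**3)
W(t, p) = 6*p
(W(F(-3, 2), 1)*13)*(-44) = ((6*1)*13)*(-44) = (6*13)*(-44) = 78*(-44) = -3432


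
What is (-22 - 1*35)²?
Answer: 3249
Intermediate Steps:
(-22 - 1*35)² = (-22 - 35)² = (-57)² = 3249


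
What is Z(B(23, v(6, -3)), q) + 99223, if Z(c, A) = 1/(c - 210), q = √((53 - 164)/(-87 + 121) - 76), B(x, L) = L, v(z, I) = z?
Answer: 20241491/204 ≈ 99223.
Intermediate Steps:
q = 7*I*√1870/34 (q = √(-111/34 - 76) = √(-2695/34) = 7*I*√1870/34 ≈ 8.9031*I)
Z(c, A) = 1/(-210 + c)
Z(B(23, v(6, -3)), q) + 99223 = 1/(-210 + 6) + 99223 = 1/(-204) + 99223 = -1/204 + 99223 = 20241491/204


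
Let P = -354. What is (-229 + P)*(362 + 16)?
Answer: -220374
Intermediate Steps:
(-229 + P)*(362 + 16) = (-229 - 354)*(362 + 16) = -583*378 = -220374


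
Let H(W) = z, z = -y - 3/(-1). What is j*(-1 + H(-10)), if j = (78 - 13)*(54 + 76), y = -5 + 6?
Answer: 8450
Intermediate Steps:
y = 1
j = 8450 (j = 65*130 = 8450)
z = 2 (z = -1*1 - 3/(-1) = -1 - 3*(-1) = -1 + 3 = 2)
H(W) = 2
j*(-1 + H(-10)) = 8450*(-1 + 2) = 8450*1 = 8450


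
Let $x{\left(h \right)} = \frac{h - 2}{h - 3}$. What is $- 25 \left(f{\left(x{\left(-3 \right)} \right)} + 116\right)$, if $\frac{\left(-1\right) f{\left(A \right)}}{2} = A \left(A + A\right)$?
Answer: $- \frac{25475}{9} \approx -2830.6$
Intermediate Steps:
$x{\left(h \right)} = \frac{-2 + h}{-3 + h}$
$f{\left(A \right)} = - 4 A^{2}$ ($f{\left(A \right)} = - 2 A \left(A + A\right) = - 2 A 2 A = - 2 \cdot 2 A^{2} = - 4 A^{2}$)
$- 25 \left(f{\left(x{\left(-3 \right)} \right)} + 116\right) = - 25 \left(- 4 \left(\frac{-2 - 3}{-3 - 3}\right)^{2} + 116\right) = - 25 \left(- 4 \left(\frac{1}{-6} \left(-5\right)\right)^{2} + 116\right) = - 25 \left(- 4 \left(\left(- \frac{1}{6}\right) \left(-5\right)\right)^{2} + 116\right) = - 25 \left(- 4 \left(\frac{5}{6}\right)^{2} + 116\right) = - 25 \left(\left(-4\right) \frac{25}{36} + 116\right) = - 25 \left(- \frac{25}{9} + 116\right) = \left(-25\right) \frac{1019}{9} = - \frac{25475}{9}$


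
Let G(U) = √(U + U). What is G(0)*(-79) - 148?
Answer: -148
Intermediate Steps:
G(U) = √2*√U (G(U) = √(2*U) = √2*√U)
G(0)*(-79) - 148 = (√2*√0)*(-79) - 148 = (√2*0)*(-79) - 148 = 0*(-79) - 148 = 0 - 148 = -148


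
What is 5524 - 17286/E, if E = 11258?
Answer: 31085953/5629 ≈ 5522.5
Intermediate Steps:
5524 - 17286/E = 5524 - 17286/11258 = 5524 - 17286*1/11258 = 5524 - 8643/5629 = 31085953/5629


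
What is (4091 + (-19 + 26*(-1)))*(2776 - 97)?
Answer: 10839234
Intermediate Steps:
(4091 + (-19 + 26*(-1)))*(2776 - 97) = (4091 + (-19 - 26))*2679 = (4091 - 45)*2679 = 4046*2679 = 10839234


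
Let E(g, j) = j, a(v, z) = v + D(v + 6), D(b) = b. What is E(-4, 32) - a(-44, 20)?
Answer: 114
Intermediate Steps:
a(v, z) = 6 + 2*v (a(v, z) = v + (v + 6) = v + (6 + v) = 6 + 2*v)
E(-4, 32) - a(-44, 20) = 32 - (6 + 2*(-44)) = 32 - (6 - 88) = 32 - 1*(-82) = 32 + 82 = 114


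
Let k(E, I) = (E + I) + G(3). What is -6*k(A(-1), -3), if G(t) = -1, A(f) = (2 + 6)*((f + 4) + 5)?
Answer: -360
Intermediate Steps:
A(f) = 72 + 8*f (A(f) = 8*((4 + f) + 5) = 8*(9 + f) = 72 + 8*f)
k(E, I) = -1 + E + I (k(E, I) = (E + I) - 1 = -1 + E + I)
-6*k(A(-1), -3) = -6*(-1 + (72 + 8*(-1)) - 3) = -6*(-1 + (72 - 8) - 3) = -6*(-1 + 64 - 3) = -6*60 = -360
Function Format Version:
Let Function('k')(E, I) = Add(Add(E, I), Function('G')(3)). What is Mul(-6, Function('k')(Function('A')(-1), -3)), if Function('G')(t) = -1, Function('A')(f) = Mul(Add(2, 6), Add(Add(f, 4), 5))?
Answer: -360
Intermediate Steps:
Function('A')(f) = Add(72, Mul(8, f)) (Function('A')(f) = Mul(8, Add(Add(4, f), 5)) = Mul(8, Add(9, f)) = Add(72, Mul(8, f)))
Function('k')(E, I) = Add(-1, E, I) (Function('k')(E, I) = Add(Add(E, I), -1) = Add(-1, E, I))
Mul(-6, Function('k')(Function('A')(-1), -3)) = Mul(-6, Add(-1, Add(72, Mul(8, -1)), -3)) = Mul(-6, Add(-1, Add(72, -8), -3)) = Mul(-6, Add(-1, 64, -3)) = Mul(-6, 60) = -360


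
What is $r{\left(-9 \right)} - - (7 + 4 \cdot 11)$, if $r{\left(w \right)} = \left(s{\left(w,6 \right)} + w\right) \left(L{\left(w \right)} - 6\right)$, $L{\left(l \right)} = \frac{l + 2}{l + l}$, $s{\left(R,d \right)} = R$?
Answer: $152$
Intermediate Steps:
$L{\left(l \right)} = \frac{2 + l}{2 l}$
$r{\left(w \right)} = 2 w \left(-6 + \frac{2 + w}{2 w}\right)$ ($r{\left(w \right)} = \left(w + w\right) \left(\frac{2 + w}{2 w} - 6\right) = 2 w \left(\frac{2 + w}{2 w} - 6\right) = 2 w \left(-6 + \frac{2 + w}{2 w}\right)$)
$r{\left(-9 \right)} - - (7 + 4 \cdot 11) = \left(2 - -99\right) - - (7 + 4 \cdot 11) = \left(2 + 99\right) - - (7 + 44) = 101 - \left(-1\right) 51 = 101 - -51 = 101 + 51 = 152$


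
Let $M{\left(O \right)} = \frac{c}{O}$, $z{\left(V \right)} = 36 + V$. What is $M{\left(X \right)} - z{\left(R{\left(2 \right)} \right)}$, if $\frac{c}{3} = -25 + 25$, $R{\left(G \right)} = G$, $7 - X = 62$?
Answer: $-38$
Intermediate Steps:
$X = -55$ ($X = 7 - 62 = -55$)
$c = 0$ ($c = 3 \left(-25 + 25\right) = 3 \cdot 0 = 0$)
$M{\left(O \right)} = 0$ ($M{\left(O \right)} = \frac{0}{O} = 0$)
$M{\left(X \right)} - z{\left(R{\left(2 \right)} \right)} = 0 - \left(36 + 2\right) = 0 - 38 = -38$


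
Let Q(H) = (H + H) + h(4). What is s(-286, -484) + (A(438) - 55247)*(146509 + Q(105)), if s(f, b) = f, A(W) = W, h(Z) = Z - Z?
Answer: -8041521957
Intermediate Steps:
h(Z) = 0
Q(H) = 2*H (Q(H) = (H + H) + 0 = 2*H + 0 = 2*H)
s(-286, -484) + (A(438) - 55247)*(146509 + Q(105)) = -286 + (438 - 55247)*(146509 + 2*105) = -286 - 54809*(146509 + 210) = -286 - 54809*146719 = -286 - 8041521671 = -8041521957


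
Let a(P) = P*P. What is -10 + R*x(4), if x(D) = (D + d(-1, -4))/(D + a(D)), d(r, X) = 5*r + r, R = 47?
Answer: -147/10 ≈ -14.700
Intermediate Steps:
d(r, X) = 6*r
a(P) = P**2
x(D) = (-6 + D)/(D + D**2) (x(D) = (D + 6*(-1))/(D + D**2) = (D - 6)/(D + D**2) = (-6 + D)/(D + D**2))
-10 + R*x(4) = -10 + 47*((-6 + 4)/(4*(1 + 4))) = -10 + 47*((1/4)*(-2)/5) = -10 + 47*((1/4)*(1/5)*(-2)) = -10 + 47*(-1/10) = -10 - 47/10 = -147/10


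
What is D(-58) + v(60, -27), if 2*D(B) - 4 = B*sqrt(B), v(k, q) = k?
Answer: 62 - 29*I*sqrt(58) ≈ 62.0 - 220.86*I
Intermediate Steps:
D(B) = 2 + B**(3/2)/2 (D(B) = 2 + (B*sqrt(B))/2 = 2 + B**(3/2)/2)
D(-58) + v(60, -27) = (2 + (-58)**(3/2)/2) + 60 = (2 + (-58*I*sqrt(58))/2) + 60 = (2 - 29*I*sqrt(58)) + 60 = 62 - 29*I*sqrt(58)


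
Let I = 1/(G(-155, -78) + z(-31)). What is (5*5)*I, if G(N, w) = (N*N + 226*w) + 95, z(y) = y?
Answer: 25/6461 ≈ 0.0038694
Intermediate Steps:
G(N, w) = 95 + N² + 226*w (G(N, w) = (N² + 226*w) + 95 = 95 + N² + 226*w)
I = 1/6461 (I = 1/((95 + (-155)² + 226*(-78)) - 31) = 1/((95 + 24025 - 17628) - 31) = 1/(6492 - 31) = 1/6461 ≈ 0.00015477)
(5*5)*I = (5*5)*(1/6461) = 25*(1/6461) = 25/6461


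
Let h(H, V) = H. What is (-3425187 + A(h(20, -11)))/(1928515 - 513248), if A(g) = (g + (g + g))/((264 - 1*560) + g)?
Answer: -78779306/32551141 ≈ -2.4202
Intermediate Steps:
A(g) = 3*g/(-296 + g) (A(g) = (g + 2*g)/((264 - 560) + g) = (3*g)/(-296 + g) = 3*g/(-296 + g))
(-3425187 + A(h(20, -11)))/(1928515 - 513248) = (-3425187 + 3*20/(-296 + 20))/(1928515 - 513248) = (-3425187 + 3*20/(-276))/1415267 = (-3425187 + 3*20*(-1/276))*(1/1415267) = (-3425187 - 5/23)*(1/1415267) = -78779306/23*1/1415267 = -78779306/32551141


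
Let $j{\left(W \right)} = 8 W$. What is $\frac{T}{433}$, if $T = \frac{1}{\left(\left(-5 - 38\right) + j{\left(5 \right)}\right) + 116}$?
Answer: $\frac{1}{48929} \approx 2.0438 \cdot 10^{-5}$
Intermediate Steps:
$T = \frac{1}{113}$ ($T = \frac{1}{\left(\left(-5 - 38\right) + 8 \cdot 5\right) + 116} = \frac{1}{\left(-43 + 40\right) + 116} = \frac{1}{-3 + 116} = \frac{1}{113} \approx 0.0088496$)
$\frac{T}{433} = \frac{1}{433} \cdot \frac{1}{113} = \frac{1}{48929}$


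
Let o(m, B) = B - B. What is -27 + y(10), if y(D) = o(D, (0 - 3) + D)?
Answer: -27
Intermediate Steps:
o(m, B) = 0
y(D) = 0
-27 + y(10) = -27 + 0 = -27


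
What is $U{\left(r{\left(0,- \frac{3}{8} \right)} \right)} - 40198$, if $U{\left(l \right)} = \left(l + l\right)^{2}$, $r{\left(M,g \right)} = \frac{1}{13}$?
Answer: $- \frac{6793458}{169} \approx -40198.0$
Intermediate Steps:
$r{\left(M,g \right)} = \frac{1}{13}$
$U{\left(l \right)} = 4 l^{2}$ ($U{\left(l \right)} = \left(2 l\right)^{2} = 4 l^{2}$)
$U{\left(r{\left(0,- \frac{3}{8} \right)} \right)} - 40198 = \frac{4}{169} - 40198 = - \frac{6793458}{169}$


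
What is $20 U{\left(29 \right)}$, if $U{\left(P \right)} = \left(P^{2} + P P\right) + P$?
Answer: $34220$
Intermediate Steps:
$U{\left(P \right)} = P + 2 P^{2}$ ($U{\left(P \right)} = \left(P^{2} + P^{2}\right) + P = 2 P^{2} + P = P + 2 P^{2}$)
$20 U{\left(29 \right)} = 20 \cdot 29 \left(1 + 2 \cdot 29\right) = 20 \cdot 29 \left(1 + 58\right) = 20 \cdot 29 \cdot 59 = 20 \cdot 1711 = 34220$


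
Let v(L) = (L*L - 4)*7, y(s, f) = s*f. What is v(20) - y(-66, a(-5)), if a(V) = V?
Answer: 2442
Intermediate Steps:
y(s, f) = f*s
v(L) = -28 + 7*L² (v(L) = (L² - 4)*7 = (-4 + L²)*7 = -28 + 7*L²)
v(20) - y(-66, a(-5)) = (-28 + 7*20²) - (-5)*(-66) = (-28 + 7*400) - 1*330 = (-28 + 2800) - 330 = 2772 - 330 = 2442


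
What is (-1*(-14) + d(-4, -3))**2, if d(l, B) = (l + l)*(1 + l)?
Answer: 1444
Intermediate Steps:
d(l, B) = 2*l*(1 + l) (d(l, B) = (2*l)*(1 + l) = 2*l*(1 + l))
(-1*(-14) + d(-4, -3))**2 = (-1*(-14) + 2*(-4)*(1 - 4))**2 = (14 + 2*(-4)*(-3))**2 = (14 + 24)**2 = 38**2 = 1444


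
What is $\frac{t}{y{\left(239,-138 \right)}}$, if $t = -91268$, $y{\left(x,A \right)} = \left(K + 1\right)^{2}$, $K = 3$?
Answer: $- \frac{22817}{4} \approx -5704.3$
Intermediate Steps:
$y{\left(x,A \right)} = 16$ ($y{\left(x,A \right)} = \left(3 + 1\right)^{2} = 4^{2} = 16$)
$\frac{t}{y{\left(239,-138 \right)}} = - \frac{91268}{16} = \left(-91268\right) \frac{1}{16} = - \frac{22817}{4}$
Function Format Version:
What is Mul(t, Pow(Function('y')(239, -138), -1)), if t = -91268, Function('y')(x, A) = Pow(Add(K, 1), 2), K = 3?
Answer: Rational(-22817, 4) ≈ -5704.3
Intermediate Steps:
Function('y')(x, A) = 16 (Function('y')(x, A) = Pow(Add(3, 1), 2) = Pow(4, 2) = 16)
Mul(t, Pow(Function('y')(239, -138), -1)) = Mul(-91268, Pow(16, -1)) = Mul(-91268, Rational(1, 16)) = Rational(-22817, 4)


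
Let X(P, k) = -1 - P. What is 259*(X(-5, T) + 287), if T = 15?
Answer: 75369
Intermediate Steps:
259*(X(-5, T) + 287) = 259*((-1 - 1*(-5)) + 287) = 259*((-1 + 5) + 287) = 259*(4 + 287) = 259*291 = 75369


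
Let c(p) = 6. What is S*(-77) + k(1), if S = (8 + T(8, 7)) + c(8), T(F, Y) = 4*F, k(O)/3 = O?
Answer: -3539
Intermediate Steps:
k(O) = 3*O
S = 46 (S = (8 + 4*8) + 6 = (8 + 32) + 6 = 40 + 6 = 46)
S*(-77) + k(1) = 46*(-77) + 3*1 = -3542 + 3 = -3539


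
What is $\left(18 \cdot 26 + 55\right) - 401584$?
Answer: $-401061$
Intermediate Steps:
$\left(18 \cdot 26 + 55\right) - 401584 = \left(468 + 55\right) - 401584 = 523 - 401584 = -401061$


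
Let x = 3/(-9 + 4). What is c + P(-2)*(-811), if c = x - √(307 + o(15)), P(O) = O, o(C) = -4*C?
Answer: 8107/5 - √247 ≈ 1605.7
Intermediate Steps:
x = -⅗ (x = 3/(-5) = -⅕*3 = -⅗ ≈ -0.60000)
c = -⅗ - √247 (c = -⅗ - √(307 - 4*15) = -⅗ - √(307 - 60) = -⅗ - √247 ≈ -16.316)
c + P(-2)*(-811) = (-⅗ - √247) - 2*(-811) = (-⅗ - √247) + 1622 = 8107/5 - √247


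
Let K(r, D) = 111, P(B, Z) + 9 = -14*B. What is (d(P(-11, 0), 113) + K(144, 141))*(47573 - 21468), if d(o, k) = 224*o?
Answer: 850788055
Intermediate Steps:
P(B, Z) = -9 - 14*B
(d(P(-11, 0), 113) + K(144, 141))*(47573 - 21468) = (224*(-9 - 14*(-11)) + 111)*(47573 - 21468) = (224*(-9 + 154) + 111)*26105 = (224*145 + 111)*26105 = (32480 + 111)*26105 = 32591*26105 = 850788055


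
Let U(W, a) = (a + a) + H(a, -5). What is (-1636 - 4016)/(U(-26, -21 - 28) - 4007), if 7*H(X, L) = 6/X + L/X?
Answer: 484659/352004 ≈ 1.3769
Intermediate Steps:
H(X, L) = 6/(7*X) + L/(7*X) (H(X, L) = (6/X + L/X)/7 = 6/(7*X) + L/(7*X))
U(W, a) = 2*a + 1/(7*a) (U(W, a) = (a + a) + (6 - 5)/(7*a) = 2*a + (⅐)*1/a = 2*a + 1/(7*a))
(-1636 - 4016)/(U(-26, -21 - 28) - 4007) = (-1636 - 4016)/((2*(-21 - 28) + 1/(7*(-21 - 28))) - 4007) = -5652/((2*(-49) + (⅐)/(-49)) - 4007) = -5652/((-98 + (⅐)*(-1/49)) - 4007) = -5652/((-98 - 1/343) - 4007) = -5652/(-33615/343 - 4007) = -5652/(-1408016/343) = -5652*(-343/1408016) = 484659/352004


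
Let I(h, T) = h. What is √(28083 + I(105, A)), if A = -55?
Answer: 18*√87 ≈ 167.89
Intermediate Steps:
√(28083 + I(105, A)) = √(28083 + 105) = √28188 = 18*√87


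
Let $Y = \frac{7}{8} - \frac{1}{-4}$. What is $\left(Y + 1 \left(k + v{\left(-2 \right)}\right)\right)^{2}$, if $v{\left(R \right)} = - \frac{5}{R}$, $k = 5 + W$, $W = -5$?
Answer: $\frac{841}{64} \approx 13.141$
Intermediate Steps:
$k = 0$ ($k = 5 - 5 = 0$)
$Y = \frac{9}{8}$ ($Y = 7 \cdot \frac{1}{8} - - \frac{1}{4} = \frac{7}{8} + \frac{1}{4} = \frac{9}{8} \approx 1.125$)
$\left(Y + 1 \left(k + v{\left(-2 \right)}\right)\right)^{2} = \left(\frac{9}{8} + 1 \left(0 - \frac{5}{-2}\right)\right)^{2} = \left(\frac{9}{8} + 1 \left(0 - - \frac{5}{2}\right)\right)^{2} = \left(\frac{9}{8} + 1 \left(0 + \frac{5}{2}\right)\right)^{2} = \left(\frac{9}{8} + 1 \cdot \frac{5}{2}\right)^{2} = \left(\frac{9}{8} + \frac{5}{2}\right)^{2} = \left(\frac{29}{8}\right)^{2} = \frac{841}{64}$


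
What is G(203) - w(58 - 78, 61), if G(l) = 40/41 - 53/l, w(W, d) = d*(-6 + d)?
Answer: -27917718/8323 ≈ -3354.3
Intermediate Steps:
G(l) = 40/41 - 53/l (G(l) = 40*(1/41) - 53/l = 40/41 - 53/l)
G(203) - w(58 - 78, 61) = (40/41 - 53/203) - 61*(-6 + 61) = (40/41 - 53*1/203) - 61*55 = (40/41 - 53/203) - 1*3355 = 5947/8323 - 3355 = -27917718/8323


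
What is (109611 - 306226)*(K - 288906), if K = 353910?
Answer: -12780761460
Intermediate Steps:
(109611 - 306226)*(K - 288906) = (109611 - 306226)*(353910 - 288906) = -196615*65004 = -12780761460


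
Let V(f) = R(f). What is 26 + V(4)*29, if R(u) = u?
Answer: 142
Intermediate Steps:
V(f) = f
26 + V(4)*29 = 26 + 4*29 = 26 + 116 = 142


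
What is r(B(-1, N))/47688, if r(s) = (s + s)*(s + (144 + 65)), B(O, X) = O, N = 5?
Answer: -52/5961 ≈ -0.0087234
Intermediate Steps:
r(s) = 2*s*(209 + s) (r(s) = (2*s)*(s + 209) = (2*s)*(209 + s) = 2*s*(209 + s))
r(B(-1, N))/47688 = (2*(-1)*(209 - 1))/47688 = (2*(-1)*208)*(1/47688) = -416*1/47688 = -52/5961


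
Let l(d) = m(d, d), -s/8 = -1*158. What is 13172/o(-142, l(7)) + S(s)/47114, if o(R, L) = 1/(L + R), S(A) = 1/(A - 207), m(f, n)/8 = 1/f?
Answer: -92396508832687/49799498 ≈ -1.8554e+6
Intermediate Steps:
m(f, n) = 8/f
s = 1264 (s = -(-8)*158 = -8*(-158) = 1264)
l(d) = 8/d
S(A) = 1/(-207 + A)
13172/o(-142, l(7)) + S(s)/47114 = 13172/(1/(8/7 - 142)) + 1/((-207 + 1264)*47114) = 13172/(1/(8*(⅐) - 142)) + (1/47114)/1057 = 13172/(1/(8/7 - 142)) + (1/1057)*(1/47114) = 13172/(1/(-986/7)) + 1/49799498 = 13172/(-7/986) + 1/49799498 = 13172*(-986/7) + 1/49799498 = -12987592/7 + 1/49799498 = -92396508832687/49799498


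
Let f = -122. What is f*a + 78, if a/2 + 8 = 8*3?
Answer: -3826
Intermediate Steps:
a = 32 (a = -16 + 2*(8*3) = -16 + 2*24 = -16 + 48 = 32)
f*a + 78 = -122*32 + 78 = -3904 + 78 = -3826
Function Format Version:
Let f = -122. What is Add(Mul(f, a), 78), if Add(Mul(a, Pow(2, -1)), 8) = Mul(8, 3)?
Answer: -3826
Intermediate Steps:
a = 32 (a = Add(-16, Mul(2, Mul(8, 3))) = Add(-16, Mul(2, 24)) = Add(-16, 48) = 32)
Add(Mul(f, a), 78) = Add(Mul(-122, 32), 78) = Add(-3904, 78) = -3826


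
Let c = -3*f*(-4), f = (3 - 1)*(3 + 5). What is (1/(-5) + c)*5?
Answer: 959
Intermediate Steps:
f = 16 (f = 2*8 = 16)
c = 192 (c = -3*16*(-4) = -48*(-4) = 192)
(1/(-5) + c)*5 = (1/(-5) + 192)*5 = (-⅕ + 192)*5 = (959/5)*5 = 959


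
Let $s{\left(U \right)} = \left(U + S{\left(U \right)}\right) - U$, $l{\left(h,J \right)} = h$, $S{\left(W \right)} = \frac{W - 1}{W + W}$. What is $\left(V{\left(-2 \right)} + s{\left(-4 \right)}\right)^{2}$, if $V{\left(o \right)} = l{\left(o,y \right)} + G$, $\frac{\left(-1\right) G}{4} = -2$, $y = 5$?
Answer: $\frac{2809}{64} \approx 43.891$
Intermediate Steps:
$S{\left(W \right)} = \frac{-1 + W}{2 W}$
$G = 8$ ($G = \left(-4\right) \left(-2\right) = 8$)
$V{\left(o \right)} = 8 + o$ ($V{\left(o \right)} = o + 8 = 8 + o$)
$s{\left(U \right)} = \frac{-1 + U}{2 U}$ ($s{\left(U \right)} = \left(U + \frac{-1 + U}{2 U}\right) - U = \frac{-1 + U}{2 U}$)
$\left(V{\left(-2 \right)} + s{\left(-4 \right)}\right)^{2} = \left(\left(8 - 2\right) + \frac{-1 - 4}{2 \left(-4\right)}\right)^{2} = \left(6 + \frac{1}{2} \left(- \frac{1}{4}\right) \left(-5\right)\right)^{2} = \left(6 + \frac{5}{8}\right)^{2} = \left(\frac{53}{8}\right)^{2} = \frac{2809}{64}$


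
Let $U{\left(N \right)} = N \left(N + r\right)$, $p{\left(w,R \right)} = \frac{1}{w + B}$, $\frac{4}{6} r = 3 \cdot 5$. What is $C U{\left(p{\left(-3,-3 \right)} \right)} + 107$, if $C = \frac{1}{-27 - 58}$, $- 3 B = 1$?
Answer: $\frac{455083}{4250} \approx 107.08$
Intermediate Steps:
$B = - \frac{1}{3}$ ($B = \left(- \frac{1}{3}\right) 1 = - \frac{1}{3} \approx -0.33333$)
$r = \frac{45}{2}$ ($r = \frac{3 \cdot 3 \cdot 5}{2} = \frac{3}{2} \cdot 15 = \frac{45}{2} \approx 22.5$)
$p{\left(w,R \right)} = \frac{1}{- \frac{1}{3} + w}$ ($p{\left(w,R \right)} = \frac{1}{w - \frac{1}{3}} = \frac{1}{- \frac{1}{3} + w}$)
$U{\left(N \right)} = N \left(\frac{45}{2} + N\right)$ ($U{\left(N \right)} = N \left(N + \frac{45}{2}\right) = N \left(\frac{45}{2} + N\right)$)
$C = - \frac{1}{85}$ ($C = \frac{1}{-85} = - \frac{1}{85} \approx -0.011765$)
$C U{\left(p{\left(-3,-3 \right)} \right)} + 107 = - \frac{\frac{1}{2} \frac{3}{-1 + 3 \left(-3\right)} \left(45 + 2 \frac{3}{-1 + 3 \left(-3\right)}\right)}{85} + 107 = - \frac{\frac{1}{2} \frac{3}{-1 - 9} \left(45 + 2 \frac{3}{-1 - 9}\right)}{85} + 107 = - \frac{\frac{1}{2} \frac{3}{-10} \left(45 + 2 \frac{3}{-10}\right)}{85} + 107 = - \frac{\frac{1}{2} \cdot 3 \left(- \frac{1}{10}\right) \left(45 + 2 \cdot 3 \left(- \frac{1}{10}\right)\right)}{85} + 107 = - \frac{\frac{1}{2} \left(- \frac{3}{10}\right) \left(45 + 2 \left(- \frac{3}{10}\right)\right)}{85} + 107 = - \frac{\frac{1}{2} \left(- \frac{3}{10}\right) \left(45 - \frac{3}{5}\right)}{85} + 107 = - \frac{\frac{1}{2} \left(- \frac{3}{10}\right) \frac{222}{5}}{85} + 107 = \left(- \frac{1}{85}\right) \left(- \frac{333}{50}\right) + 107 = \frac{333}{4250} + 107 = \frac{455083}{4250}$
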